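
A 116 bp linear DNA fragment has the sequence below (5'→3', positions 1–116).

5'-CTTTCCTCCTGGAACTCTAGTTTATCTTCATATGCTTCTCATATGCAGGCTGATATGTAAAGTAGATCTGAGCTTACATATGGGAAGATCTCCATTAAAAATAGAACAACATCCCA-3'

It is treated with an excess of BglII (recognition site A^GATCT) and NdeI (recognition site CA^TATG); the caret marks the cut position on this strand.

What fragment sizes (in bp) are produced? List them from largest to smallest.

30, 30, 23, 14, 11, 8 bp

BglII sites (AGATCT) start at positions 64, 86.
BglII cuts after the first base of each site, so after positions 64, 86.
NdeI sites (CATATG) start at positions 29, 40, 77.
NdeI cuts after base 2 of each site, so after positions 30, 41, 78.
Combined cut positions: 30, 41, 64, 78, 86.
Linear molecule, 5 cuts → 6 fragments:
  1–30 → 30 bp
  31–41 → 11 bp
  42–64 → 23 bp
  65–78 → 14 bp
  79–86 → 8 bp
  87–116 → 30 bp
Sorted largest to smallest: 30, 30, 23, 14, 11, 8 bp.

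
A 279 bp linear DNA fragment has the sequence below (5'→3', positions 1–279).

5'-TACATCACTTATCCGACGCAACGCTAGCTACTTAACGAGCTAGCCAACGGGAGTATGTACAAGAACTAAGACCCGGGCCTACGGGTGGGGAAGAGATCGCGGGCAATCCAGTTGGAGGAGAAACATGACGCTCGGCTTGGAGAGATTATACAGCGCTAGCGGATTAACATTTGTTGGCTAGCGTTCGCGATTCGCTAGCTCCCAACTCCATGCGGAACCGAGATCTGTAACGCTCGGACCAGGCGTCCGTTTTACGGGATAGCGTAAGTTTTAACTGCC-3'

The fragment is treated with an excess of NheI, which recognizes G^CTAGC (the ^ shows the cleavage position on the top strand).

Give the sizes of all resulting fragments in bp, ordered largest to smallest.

NheI sites (GCTAGC) start at positions 23, 39, 155, 177, 194.
NheI cuts after the first base of each site, so after positions 23, 39, 155, 177, 194.
Linear molecule, 5 cuts → 6 fragments:
  1–23 → 23 bp
  24–39 → 16 bp
  40–155 → 116 bp
  156–177 → 22 bp
  178–194 → 17 bp
  195–279 → 85 bp
Sorted largest to smallest: 116, 85, 23, 22, 17, 16 bp.

116, 85, 23, 22, 17, 16 bp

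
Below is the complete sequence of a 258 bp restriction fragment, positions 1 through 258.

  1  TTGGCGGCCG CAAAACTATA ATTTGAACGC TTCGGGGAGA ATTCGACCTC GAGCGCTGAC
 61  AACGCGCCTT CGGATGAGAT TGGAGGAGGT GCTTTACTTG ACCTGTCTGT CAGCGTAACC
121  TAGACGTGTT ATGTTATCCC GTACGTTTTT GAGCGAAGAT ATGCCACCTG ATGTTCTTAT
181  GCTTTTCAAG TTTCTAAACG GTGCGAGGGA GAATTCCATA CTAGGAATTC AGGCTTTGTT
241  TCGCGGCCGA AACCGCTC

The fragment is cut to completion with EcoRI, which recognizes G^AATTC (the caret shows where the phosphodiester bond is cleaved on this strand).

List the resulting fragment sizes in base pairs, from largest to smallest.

172, 39, 33, 14 bp

EcoRI sites (GAATTC) start at positions 39, 211, 225.
EcoRI cuts after the first base of each site, so after positions 39, 211, 225.
Linear molecule, 3 cuts → 4 fragments:
  1–39 → 39 bp
  40–211 → 172 bp
  212–225 → 14 bp
  226–258 → 33 bp
Sorted largest to smallest: 172, 39, 33, 14 bp.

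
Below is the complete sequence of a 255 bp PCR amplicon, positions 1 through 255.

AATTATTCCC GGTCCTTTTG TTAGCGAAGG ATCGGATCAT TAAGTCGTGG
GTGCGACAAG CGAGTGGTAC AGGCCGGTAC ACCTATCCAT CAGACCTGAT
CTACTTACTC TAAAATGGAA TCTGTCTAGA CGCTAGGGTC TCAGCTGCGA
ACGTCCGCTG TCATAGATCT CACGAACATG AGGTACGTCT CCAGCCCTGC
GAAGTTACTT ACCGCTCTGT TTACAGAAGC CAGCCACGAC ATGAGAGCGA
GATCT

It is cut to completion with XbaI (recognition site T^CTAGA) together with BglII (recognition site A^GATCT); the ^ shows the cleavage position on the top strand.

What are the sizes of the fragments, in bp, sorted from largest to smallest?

125, 85, 40, 5 bp

The XbaI site (TCTAGA) starts at position 125.
XbaI cuts after the first base of each site, so after position 125.
BglII sites (AGATCT) start at positions 165, 250.
BglII cuts after the first base of each site, so after positions 165, 250.
Combined cut positions: 125, 165, 250.
Linear molecule, 3 cuts → 4 fragments:
  1–125 → 125 bp
  126–165 → 40 bp
  166–250 → 85 bp
  251–255 → 5 bp
Sorted largest to smallest: 125, 85, 40, 5 bp.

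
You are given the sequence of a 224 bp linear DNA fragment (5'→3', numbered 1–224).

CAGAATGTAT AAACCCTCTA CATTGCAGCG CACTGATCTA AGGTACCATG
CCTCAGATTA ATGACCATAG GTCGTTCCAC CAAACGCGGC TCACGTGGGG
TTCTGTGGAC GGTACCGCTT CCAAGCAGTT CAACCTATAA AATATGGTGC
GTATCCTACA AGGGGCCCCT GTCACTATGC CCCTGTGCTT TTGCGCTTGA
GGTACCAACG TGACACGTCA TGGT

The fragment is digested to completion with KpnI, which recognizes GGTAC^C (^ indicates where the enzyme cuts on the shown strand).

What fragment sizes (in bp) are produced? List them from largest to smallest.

KpnI sites (GGTACC) start at positions 42, 111, 201.
KpnI cuts after base 5 of each site (before the last base), so after positions 46, 115, 205.
Linear molecule, 3 cuts → 4 fragments:
  1–46 → 46 bp
  47–115 → 69 bp
  116–205 → 90 bp
  206–224 → 19 bp
Sorted largest to smallest: 90, 69, 46, 19 bp.

90, 69, 46, 19 bp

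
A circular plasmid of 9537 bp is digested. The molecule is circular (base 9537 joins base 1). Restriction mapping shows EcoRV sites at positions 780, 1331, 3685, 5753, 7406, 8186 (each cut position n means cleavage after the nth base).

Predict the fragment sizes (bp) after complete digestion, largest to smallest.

2354, 2131, 2068, 1653, 780, 551 bp

Circular molecule, 6 cuts → 6 fragments:
  1331 − 780 = 551 bp
  3685 − 1331 = 2354 bp
  5753 − 3685 = 2068 bp
  7406 − 5753 = 1653 bp
  8186 − 7406 = 780 bp
  wrap: 9537 − 8186 + 780 = 2131 bp
Sorted largest to smallest: 2354, 2131, 2068, 1653, 780, 551 bp.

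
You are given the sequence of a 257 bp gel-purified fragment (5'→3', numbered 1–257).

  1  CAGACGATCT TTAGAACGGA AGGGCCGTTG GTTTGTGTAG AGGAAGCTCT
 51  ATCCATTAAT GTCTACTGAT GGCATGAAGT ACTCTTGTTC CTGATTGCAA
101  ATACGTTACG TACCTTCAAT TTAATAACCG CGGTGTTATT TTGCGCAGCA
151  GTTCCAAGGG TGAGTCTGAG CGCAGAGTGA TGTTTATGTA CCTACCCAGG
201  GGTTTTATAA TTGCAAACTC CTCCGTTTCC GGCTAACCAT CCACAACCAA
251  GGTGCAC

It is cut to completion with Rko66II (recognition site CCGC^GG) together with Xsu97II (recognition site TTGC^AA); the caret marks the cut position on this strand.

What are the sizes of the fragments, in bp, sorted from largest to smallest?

The Rko66II site (CCGCGG) starts at position 128.
Rko66II cuts after base 4 of each site, so after position 131.
Xsu97II sites (TTGCAA) start at positions 95, 211.
Xsu97II cuts after base 4 of each site, so after positions 98, 214.
Combined cut positions: 98, 131, 214.
Linear molecule, 3 cuts → 4 fragments:
  1–98 → 98 bp
  99–131 → 33 bp
  132–214 → 83 bp
  215–257 → 43 bp
Sorted largest to smallest: 98, 83, 43, 33 bp.

98, 83, 43, 33 bp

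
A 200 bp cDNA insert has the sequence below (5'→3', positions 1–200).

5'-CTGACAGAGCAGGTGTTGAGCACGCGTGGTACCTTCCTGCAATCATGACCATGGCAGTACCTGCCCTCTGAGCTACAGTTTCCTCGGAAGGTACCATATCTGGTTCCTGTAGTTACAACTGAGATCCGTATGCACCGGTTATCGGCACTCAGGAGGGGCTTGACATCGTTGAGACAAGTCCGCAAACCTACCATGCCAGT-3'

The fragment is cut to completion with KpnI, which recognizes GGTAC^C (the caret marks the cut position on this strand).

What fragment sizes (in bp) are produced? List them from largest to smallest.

106, 62, 32 bp

KpnI sites (GGTACC) start at positions 28, 90.
KpnI cuts after base 5 of each site (before the last base), so after positions 32, 94.
Linear molecule, 2 cuts → 3 fragments:
  1–32 → 32 bp
  33–94 → 62 bp
  95–200 → 106 bp
Sorted largest to smallest: 106, 62, 32 bp.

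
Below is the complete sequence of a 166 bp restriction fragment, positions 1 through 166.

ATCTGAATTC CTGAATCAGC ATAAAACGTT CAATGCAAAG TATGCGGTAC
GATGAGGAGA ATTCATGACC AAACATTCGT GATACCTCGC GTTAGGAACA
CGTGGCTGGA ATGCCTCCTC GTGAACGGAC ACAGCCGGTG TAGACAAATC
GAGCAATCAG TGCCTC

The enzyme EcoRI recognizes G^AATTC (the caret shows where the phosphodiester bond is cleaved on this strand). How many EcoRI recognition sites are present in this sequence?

GAATTC occurs starting at positions 5, 59.
EcoRI cuts at 2 sites.

2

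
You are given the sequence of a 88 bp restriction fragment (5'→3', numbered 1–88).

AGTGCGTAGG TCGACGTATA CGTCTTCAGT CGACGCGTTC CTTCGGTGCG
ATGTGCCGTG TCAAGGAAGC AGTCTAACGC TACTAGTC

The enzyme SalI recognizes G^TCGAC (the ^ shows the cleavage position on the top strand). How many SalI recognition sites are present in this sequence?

GTCGAC occurs starting at positions 10, 29.
SalI cuts at 2 sites.

2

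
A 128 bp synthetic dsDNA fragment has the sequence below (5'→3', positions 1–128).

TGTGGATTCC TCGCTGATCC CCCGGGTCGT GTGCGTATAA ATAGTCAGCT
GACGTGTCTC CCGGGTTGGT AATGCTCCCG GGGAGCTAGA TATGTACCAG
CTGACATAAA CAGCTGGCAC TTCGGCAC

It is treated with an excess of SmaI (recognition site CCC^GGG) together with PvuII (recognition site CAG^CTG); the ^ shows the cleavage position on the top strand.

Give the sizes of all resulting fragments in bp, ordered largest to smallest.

25, 23, 21, 17, 15, 14, 13 bp

SmaI sites (CCCGGG) start at positions 21, 60, 77.
SmaI cuts after base 3 of each site, so after positions 23, 62, 79.
PvuII sites (CAGCTG) start at positions 46, 98, 111.
PvuII cuts after base 3 of each site, so after positions 48, 100, 113.
Combined cut positions: 23, 48, 62, 79, 100, 113.
Linear molecule, 6 cuts → 7 fragments:
  1–23 → 23 bp
  24–48 → 25 bp
  49–62 → 14 bp
  63–79 → 17 bp
  80–100 → 21 bp
  101–113 → 13 bp
  114–128 → 15 bp
Sorted largest to smallest: 25, 23, 21, 17, 15, 14, 13 bp.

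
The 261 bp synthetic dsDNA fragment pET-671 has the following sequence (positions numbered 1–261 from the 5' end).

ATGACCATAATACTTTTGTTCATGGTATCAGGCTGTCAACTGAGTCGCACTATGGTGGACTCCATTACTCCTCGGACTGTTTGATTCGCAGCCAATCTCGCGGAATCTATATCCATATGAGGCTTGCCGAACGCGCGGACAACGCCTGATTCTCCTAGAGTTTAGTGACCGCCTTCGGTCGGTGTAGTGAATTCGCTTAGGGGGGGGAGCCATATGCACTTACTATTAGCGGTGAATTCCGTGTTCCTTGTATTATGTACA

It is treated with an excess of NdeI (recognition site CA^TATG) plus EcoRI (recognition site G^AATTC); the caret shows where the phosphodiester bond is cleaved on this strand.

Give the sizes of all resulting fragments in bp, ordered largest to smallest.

115, 74, 27, 23, 22 bp

NdeI sites (CATATG) start at positions 114, 211.
NdeI cuts after base 2 of each site, so after positions 115, 212.
EcoRI sites (GAATTC) start at positions 189, 234.
EcoRI cuts after the first base of each site, so after positions 189, 234.
Combined cut positions: 115, 189, 212, 234.
Linear molecule, 4 cuts → 5 fragments:
  1–115 → 115 bp
  116–189 → 74 bp
  190–212 → 23 bp
  213–234 → 22 bp
  235–261 → 27 bp
Sorted largest to smallest: 115, 74, 27, 23, 22 bp.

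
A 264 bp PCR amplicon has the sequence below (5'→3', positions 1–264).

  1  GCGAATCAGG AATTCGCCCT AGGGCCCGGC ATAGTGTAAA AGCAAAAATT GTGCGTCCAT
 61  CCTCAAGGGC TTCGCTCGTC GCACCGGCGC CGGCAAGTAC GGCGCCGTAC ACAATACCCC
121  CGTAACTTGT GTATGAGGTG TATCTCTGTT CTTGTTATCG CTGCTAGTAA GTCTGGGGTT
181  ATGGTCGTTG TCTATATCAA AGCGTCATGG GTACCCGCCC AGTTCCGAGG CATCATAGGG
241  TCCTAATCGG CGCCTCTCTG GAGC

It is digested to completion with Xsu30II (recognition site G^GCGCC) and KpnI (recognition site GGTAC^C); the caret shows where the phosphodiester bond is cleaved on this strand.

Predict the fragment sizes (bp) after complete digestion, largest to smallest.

113, 86, 35, 15, 15 bp

Xsu30II sites (GGCGCC) start at positions 86, 101, 249.
Xsu30II cuts after the first base of each site, so after positions 86, 101, 249.
The KpnI site (GGTACC) starts at position 210.
KpnI cuts after base 5 of each site (before the last base), so after position 214.
Combined cut positions: 86, 101, 214, 249.
Linear molecule, 4 cuts → 5 fragments:
  1–86 → 86 bp
  87–101 → 15 bp
  102–214 → 113 bp
  215–249 → 35 bp
  250–264 → 15 bp
Sorted largest to smallest: 113, 86, 35, 15, 15 bp.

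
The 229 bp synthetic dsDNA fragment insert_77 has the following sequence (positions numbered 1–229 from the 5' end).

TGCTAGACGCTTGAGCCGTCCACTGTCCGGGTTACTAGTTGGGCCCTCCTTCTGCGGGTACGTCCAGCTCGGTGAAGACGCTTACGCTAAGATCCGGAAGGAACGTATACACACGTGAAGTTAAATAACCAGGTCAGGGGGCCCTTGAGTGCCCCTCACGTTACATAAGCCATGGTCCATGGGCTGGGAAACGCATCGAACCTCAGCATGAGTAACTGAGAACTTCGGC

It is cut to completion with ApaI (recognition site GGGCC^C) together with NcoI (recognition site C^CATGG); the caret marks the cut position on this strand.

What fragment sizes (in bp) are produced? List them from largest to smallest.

98, 52, 45, 27, 7 bp

ApaI sites (GGGCCC) start at positions 41, 139.
ApaI cuts after base 5 of each site (before the last base), so after positions 45, 143.
NcoI sites (CCATGG) start at positions 170, 177.
NcoI cuts after the first base of each site, so after positions 170, 177.
Combined cut positions: 45, 143, 170, 177.
Linear molecule, 4 cuts → 5 fragments:
  1–45 → 45 bp
  46–143 → 98 bp
  144–170 → 27 bp
  171–177 → 7 bp
  178–229 → 52 bp
Sorted largest to smallest: 98, 52, 45, 27, 7 bp.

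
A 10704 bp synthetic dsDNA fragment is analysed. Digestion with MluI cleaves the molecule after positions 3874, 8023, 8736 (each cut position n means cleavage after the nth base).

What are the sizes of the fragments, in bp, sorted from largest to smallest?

Linear molecule, 3 cuts → 4 fragments:
  3874 − 0 = 3874 bp
  8023 − 3874 = 4149 bp
  8736 − 8023 = 713 bp
  10704 − 8736 = 1968 bp
Sorted largest to smallest: 4149, 3874, 1968, 713 bp.

4149, 3874, 1968, 713 bp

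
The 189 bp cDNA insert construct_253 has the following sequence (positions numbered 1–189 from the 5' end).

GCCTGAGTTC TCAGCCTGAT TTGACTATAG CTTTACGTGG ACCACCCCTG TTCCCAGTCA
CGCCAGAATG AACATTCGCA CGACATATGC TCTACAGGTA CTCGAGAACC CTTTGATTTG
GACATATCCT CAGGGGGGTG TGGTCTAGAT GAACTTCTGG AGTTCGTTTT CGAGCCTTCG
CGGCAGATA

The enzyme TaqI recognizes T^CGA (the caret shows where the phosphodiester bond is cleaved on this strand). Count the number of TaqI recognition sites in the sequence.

TCGA occurs starting at positions 102, 170.
TaqI cuts at 2 sites.

2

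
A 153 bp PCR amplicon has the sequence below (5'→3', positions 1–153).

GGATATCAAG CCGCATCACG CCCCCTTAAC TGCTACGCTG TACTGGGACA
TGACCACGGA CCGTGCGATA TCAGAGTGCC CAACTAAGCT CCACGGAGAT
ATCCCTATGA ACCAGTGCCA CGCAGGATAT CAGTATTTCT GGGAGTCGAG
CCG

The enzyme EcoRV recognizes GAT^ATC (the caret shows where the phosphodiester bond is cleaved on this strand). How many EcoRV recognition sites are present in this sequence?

4

GATATC occurs starting at positions 2, 67, 98, 126.
EcoRV cuts at 4 sites.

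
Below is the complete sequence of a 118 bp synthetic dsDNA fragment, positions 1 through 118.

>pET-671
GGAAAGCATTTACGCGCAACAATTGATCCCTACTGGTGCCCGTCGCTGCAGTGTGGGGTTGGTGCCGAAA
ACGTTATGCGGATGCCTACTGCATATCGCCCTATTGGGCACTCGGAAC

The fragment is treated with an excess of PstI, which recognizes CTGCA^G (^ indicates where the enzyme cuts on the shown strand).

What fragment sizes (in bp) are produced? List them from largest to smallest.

68, 50 bp

The PstI site (CTGCAG) starts at position 46.
PstI cuts after base 5 of each site (before the last base), so after position 50.
Linear molecule, 1 cut → 2 fragments:
  1–50 → 50 bp
  51–118 → 68 bp
Sorted largest to smallest: 68, 50 bp.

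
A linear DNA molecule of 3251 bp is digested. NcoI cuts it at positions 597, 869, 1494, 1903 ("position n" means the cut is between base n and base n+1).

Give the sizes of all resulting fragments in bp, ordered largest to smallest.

1348, 625, 597, 409, 272 bp

Linear molecule, 4 cuts → 5 fragments:
  597 − 0 = 597 bp
  869 − 597 = 272 bp
  1494 − 869 = 625 bp
  1903 − 1494 = 409 bp
  3251 − 1903 = 1348 bp
Sorted largest to smallest: 1348, 625, 597, 409, 272 bp.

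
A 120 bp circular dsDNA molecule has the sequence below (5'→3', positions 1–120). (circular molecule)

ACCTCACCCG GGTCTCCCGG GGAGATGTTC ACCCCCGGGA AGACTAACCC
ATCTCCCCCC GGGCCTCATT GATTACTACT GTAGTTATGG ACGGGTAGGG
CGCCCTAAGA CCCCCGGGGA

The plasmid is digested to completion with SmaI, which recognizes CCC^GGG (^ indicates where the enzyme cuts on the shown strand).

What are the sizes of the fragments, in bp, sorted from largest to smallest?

55, 24, 18, 14, 9 bp

SmaI sites (CCCGGG) start at positions 7, 16, 34, 58, 113.
SmaI cuts after base 3 of each site, so after positions 9, 18, 36, 60, 115.
Circular molecule, 5 cuts → 5 fragments:
  10–18 → 9 bp
  19–36 → 18 bp
  37–60 → 24 bp
  61–115 → 55 bp
  116–120 then 1–9 → 5 + 9 = 14 bp
Sorted largest to smallest: 55, 24, 18, 14, 9 bp.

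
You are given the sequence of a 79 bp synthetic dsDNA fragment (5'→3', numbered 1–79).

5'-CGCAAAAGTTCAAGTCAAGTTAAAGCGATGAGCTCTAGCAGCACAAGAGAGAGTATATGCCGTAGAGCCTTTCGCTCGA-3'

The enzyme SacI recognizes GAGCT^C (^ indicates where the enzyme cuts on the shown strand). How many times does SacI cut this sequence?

GAGCTC occurs starting at position 30.
SacI cuts at 1 site.

1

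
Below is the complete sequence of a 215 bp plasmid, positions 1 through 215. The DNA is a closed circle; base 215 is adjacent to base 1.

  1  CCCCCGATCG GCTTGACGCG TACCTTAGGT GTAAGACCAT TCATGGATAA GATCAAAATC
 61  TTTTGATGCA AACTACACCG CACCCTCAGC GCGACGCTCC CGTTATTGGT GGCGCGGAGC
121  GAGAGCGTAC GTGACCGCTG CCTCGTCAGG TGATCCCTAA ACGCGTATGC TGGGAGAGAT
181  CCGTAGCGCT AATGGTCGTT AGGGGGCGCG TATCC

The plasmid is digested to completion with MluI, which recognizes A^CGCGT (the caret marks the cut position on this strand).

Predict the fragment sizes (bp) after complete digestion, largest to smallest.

MluI sites (ACGCGT) start at positions 16, 161.
MluI cuts after the first base of each site, so after positions 16, 161.
Circular molecule, 2 cuts → 2 fragments:
  17–161 → 145 bp
  162–215 then 1–16 → 54 + 16 = 70 bp
Sorted largest to smallest: 145, 70 bp.

145, 70 bp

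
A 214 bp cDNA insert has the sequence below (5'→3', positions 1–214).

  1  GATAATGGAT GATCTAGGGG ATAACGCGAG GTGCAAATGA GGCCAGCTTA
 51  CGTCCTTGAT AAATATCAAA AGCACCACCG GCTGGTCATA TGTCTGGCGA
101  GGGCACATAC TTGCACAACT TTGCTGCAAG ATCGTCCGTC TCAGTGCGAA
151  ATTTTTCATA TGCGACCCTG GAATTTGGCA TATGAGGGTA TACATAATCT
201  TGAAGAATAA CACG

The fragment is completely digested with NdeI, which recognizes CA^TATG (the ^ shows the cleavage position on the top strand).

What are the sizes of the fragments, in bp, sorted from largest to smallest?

NdeI sites (CATATG) start at positions 87, 157, 179.
NdeI cuts after base 2 of each site, so after positions 88, 158, 180.
Linear molecule, 3 cuts → 4 fragments:
  1–88 → 88 bp
  89–158 → 70 bp
  159–180 → 22 bp
  181–214 → 34 bp
Sorted largest to smallest: 88, 70, 34, 22 bp.

88, 70, 34, 22 bp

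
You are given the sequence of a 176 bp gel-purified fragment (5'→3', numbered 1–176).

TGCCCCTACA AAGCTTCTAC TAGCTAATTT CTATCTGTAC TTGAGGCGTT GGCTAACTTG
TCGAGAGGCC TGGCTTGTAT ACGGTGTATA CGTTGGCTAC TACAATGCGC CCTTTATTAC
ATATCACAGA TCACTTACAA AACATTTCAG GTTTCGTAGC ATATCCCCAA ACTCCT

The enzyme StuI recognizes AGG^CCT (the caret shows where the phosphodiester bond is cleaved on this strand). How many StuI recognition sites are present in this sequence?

AGGCCT occurs starting at position 66.
StuI cuts at 1 site.

1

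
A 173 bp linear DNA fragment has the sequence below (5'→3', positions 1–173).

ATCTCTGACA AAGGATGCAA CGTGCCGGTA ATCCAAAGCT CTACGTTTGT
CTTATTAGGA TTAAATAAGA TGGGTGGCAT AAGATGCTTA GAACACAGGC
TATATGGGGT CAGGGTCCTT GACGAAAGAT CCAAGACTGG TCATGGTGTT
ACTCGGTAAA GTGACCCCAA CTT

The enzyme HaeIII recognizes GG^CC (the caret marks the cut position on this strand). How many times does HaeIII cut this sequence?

0

No occurrence of GGCC is present in the sequence.
HaeIII does not cut: 0 sites.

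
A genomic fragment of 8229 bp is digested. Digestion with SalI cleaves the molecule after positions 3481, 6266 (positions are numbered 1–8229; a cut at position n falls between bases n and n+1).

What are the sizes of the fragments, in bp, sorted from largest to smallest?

3481, 2785, 1963 bp

Linear molecule, 2 cuts → 3 fragments:
  3481 − 0 = 3481 bp
  6266 − 3481 = 2785 bp
  8229 − 6266 = 1963 bp
Sorted largest to smallest: 3481, 2785, 1963 bp.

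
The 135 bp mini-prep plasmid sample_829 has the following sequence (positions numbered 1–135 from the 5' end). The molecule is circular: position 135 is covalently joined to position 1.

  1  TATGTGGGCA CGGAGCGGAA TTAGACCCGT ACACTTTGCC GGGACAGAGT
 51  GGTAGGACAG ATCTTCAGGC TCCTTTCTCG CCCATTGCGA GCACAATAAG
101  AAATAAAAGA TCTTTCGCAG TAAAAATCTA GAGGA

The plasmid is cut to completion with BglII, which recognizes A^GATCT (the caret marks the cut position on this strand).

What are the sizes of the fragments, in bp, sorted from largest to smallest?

86, 49 bp

BglII sites (AGATCT) start at positions 59, 108.
BglII cuts after the first base of each site, so after positions 59, 108.
Circular molecule, 2 cuts → 2 fragments:
  60–108 → 49 bp
  109–135 then 1–59 → 27 + 59 = 86 bp
Sorted largest to smallest: 86, 49 bp.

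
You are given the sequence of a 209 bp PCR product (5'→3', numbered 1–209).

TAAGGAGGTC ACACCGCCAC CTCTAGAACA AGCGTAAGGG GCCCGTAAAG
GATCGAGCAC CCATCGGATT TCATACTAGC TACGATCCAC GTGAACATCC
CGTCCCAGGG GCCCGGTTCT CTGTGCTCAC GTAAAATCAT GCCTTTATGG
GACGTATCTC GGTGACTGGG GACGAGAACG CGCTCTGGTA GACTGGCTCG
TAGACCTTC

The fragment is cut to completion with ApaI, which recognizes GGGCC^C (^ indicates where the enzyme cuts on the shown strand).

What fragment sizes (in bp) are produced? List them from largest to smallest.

96, 70, 43 bp

ApaI sites (GGGCCC) start at positions 39, 109.
ApaI cuts after base 5 of each site (before the last base), so after positions 43, 113.
Linear molecule, 2 cuts → 3 fragments:
  1–43 → 43 bp
  44–113 → 70 bp
  114–209 → 96 bp
Sorted largest to smallest: 96, 70, 43 bp.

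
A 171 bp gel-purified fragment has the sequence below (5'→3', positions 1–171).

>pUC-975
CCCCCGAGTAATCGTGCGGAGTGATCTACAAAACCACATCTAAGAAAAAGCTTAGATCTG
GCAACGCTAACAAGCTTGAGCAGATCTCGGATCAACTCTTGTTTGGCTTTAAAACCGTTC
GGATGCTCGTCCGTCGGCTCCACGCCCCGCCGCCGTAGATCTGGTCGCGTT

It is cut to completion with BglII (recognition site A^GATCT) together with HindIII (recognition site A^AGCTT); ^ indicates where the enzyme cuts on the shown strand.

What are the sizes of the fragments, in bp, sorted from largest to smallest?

BglII sites (AGATCT) start at positions 54, 82, 157.
BglII cuts after the first base of each site, so after positions 54, 82, 157.
HindIII sites (AAGCTT) start at positions 48, 72.
HindIII cuts after the first base of each site, so after positions 48, 72.
Combined cut positions: 48, 54, 72, 82, 157.
Linear molecule, 5 cuts → 6 fragments:
  1–48 → 48 bp
  49–54 → 6 bp
  55–72 → 18 bp
  73–82 → 10 bp
  83–157 → 75 bp
  158–171 → 14 bp
Sorted largest to smallest: 75, 48, 18, 14, 10, 6 bp.

75, 48, 18, 14, 10, 6 bp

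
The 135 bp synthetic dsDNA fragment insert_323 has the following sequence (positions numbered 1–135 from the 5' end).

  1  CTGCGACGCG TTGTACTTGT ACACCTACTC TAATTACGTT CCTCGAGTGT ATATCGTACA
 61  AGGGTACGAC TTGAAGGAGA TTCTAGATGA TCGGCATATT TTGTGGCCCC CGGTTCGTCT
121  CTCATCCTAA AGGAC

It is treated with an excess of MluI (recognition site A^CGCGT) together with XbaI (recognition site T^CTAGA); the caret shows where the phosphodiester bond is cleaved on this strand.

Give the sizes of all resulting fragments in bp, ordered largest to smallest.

76, 53, 6 bp

The MluI site (ACGCGT) starts at position 6.
MluI cuts after the first base of each site, so after position 6.
The XbaI site (TCTAGA) starts at position 82.
XbaI cuts after the first base of each site, so after position 82.
Combined cut positions: 6, 82.
Linear molecule, 2 cuts → 3 fragments:
  1–6 → 6 bp
  7–82 → 76 bp
  83–135 → 53 bp
Sorted largest to smallest: 76, 53, 6 bp.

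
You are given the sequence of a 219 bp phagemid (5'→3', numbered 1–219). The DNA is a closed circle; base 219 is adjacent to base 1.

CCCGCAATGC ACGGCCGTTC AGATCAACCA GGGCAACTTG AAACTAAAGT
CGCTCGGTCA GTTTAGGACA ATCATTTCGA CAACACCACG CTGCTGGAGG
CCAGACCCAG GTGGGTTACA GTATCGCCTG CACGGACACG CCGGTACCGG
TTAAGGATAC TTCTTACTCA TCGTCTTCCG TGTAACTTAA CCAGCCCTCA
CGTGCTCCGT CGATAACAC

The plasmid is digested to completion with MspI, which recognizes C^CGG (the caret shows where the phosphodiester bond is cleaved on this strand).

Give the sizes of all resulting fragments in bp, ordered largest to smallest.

213, 6 bp

MspI sites (CCGG) start at positions 141, 147.
MspI cuts after the first base of each site, so after positions 141, 147.
Circular molecule, 2 cuts → 2 fragments:
  142–147 → 6 bp
  148–219 then 1–141 → 72 + 141 = 213 bp
Sorted largest to smallest: 213, 6 bp.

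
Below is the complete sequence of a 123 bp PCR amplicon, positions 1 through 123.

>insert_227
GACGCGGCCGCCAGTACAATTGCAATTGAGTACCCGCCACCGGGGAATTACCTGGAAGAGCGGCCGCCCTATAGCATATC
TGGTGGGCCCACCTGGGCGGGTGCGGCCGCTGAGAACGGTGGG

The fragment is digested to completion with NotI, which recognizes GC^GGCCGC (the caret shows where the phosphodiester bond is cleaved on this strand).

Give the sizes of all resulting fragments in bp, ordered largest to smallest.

56, 43, 19, 5 bp

NotI sites (GCGGCCGC) start at positions 4, 60, 103.
NotI cuts after base 2 of each site, so after positions 5, 61, 104.
Linear molecule, 3 cuts → 4 fragments:
  1–5 → 5 bp
  6–61 → 56 bp
  62–104 → 43 bp
  105–123 → 19 bp
Sorted largest to smallest: 56, 43, 19, 5 bp.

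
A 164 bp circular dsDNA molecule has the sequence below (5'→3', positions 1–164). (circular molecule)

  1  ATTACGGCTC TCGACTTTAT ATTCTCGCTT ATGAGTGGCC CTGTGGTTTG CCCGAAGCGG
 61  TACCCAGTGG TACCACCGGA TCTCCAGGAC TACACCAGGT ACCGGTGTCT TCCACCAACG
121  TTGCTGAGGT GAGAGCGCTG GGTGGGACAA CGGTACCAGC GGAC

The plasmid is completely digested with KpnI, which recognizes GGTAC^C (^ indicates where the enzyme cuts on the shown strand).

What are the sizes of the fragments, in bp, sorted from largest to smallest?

KpnI sites (GGTACC) start at positions 59, 69, 98, 152.
KpnI cuts after base 5 of each site (before the last base), so after positions 63, 73, 102, 156.
Circular molecule, 4 cuts → 4 fragments:
  64–73 → 10 bp
  74–102 → 29 bp
  103–156 → 54 bp
  157–164 then 1–63 → 8 + 63 = 71 bp
Sorted largest to smallest: 71, 54, 29, 10 bp.

71, 54, 29, 10 bp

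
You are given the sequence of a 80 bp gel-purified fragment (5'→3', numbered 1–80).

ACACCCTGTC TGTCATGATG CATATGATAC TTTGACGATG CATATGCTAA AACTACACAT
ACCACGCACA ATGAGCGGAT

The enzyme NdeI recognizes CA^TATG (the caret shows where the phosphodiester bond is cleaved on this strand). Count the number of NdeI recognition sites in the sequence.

CATATG occurs starting at positions 21, 41.
NdeI cuts at 2 sites.

2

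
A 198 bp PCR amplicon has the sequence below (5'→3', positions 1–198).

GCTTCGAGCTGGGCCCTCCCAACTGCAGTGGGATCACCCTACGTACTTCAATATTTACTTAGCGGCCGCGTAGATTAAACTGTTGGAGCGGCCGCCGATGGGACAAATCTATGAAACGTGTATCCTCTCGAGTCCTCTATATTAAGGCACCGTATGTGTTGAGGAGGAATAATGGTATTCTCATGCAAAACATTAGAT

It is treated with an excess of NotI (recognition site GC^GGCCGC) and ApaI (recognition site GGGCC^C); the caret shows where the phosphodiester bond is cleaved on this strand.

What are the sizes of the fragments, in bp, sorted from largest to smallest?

NotI sites (GCGGCCGC) start at positions 62, 88.
NotI cuts after base 2 of each site, so after positions 63, 89.
The ApaI site (GGGCCC) starts at position 11.
ApaI cuts after base 5 of each site (before the last base), so after position 15.
Combined cut positions: 15, 63, 89.
Linear molecule, 3 cuts → 4 fragments:
  1–15 → 15 bp
  16–63 → 48 bp
  64–89 → 26 bp
  90–198 → 109 bp
Sorted largest to smallest: 109, 48, 26, 15 bp.

109, 48, 26, 15 bp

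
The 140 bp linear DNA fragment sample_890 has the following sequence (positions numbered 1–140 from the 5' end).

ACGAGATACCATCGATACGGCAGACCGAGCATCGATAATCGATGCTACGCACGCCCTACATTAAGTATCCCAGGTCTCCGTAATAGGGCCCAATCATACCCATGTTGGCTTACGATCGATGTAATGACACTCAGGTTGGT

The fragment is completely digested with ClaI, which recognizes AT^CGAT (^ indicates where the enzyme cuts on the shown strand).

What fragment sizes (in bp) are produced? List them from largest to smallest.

77, 24, 20, 12, 7 bp

ClaI sites (ATCGAT) start at positions 11, 31, 38, 115.
ClaI cuts after base 2 of each site, so after positions 12, 32, 39, 116.
Linear molecule, 4 cuts → 5 fragments:
  1–12 → 12 bp
  13–32 → 20 bp
  33–39 → 7 bp
  40–116 → 77 bp
  117–140 → 24 bp
Sorted largest to smallest: 77, 24, 20, 12, 7 bp.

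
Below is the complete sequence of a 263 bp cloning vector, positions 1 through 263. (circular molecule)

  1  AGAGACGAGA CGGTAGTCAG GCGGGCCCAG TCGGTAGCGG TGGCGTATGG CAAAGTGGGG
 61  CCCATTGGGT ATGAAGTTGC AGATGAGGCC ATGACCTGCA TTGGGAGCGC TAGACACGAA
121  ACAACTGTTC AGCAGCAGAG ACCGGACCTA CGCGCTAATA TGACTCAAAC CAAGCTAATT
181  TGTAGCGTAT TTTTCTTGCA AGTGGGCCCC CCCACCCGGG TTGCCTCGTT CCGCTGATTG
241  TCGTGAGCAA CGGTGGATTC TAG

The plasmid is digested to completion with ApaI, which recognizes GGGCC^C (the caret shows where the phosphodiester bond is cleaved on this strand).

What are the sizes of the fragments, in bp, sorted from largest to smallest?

146, 82, 35 bp

ApaI sites (GGGCCC) start at positions 23, 58, 204.
ApaI cuts after base 5 of each site (before the last base), so after positions 27, 62, 208.
Circular molecule, 3 cuts → 3 fragments:
  28–62 → 35 bp
  63–208 → 146 bp
  209–263 then 1–27 → 55 + 27 = 82 bp
Sorted largest to smallest: 146, 82, 35 bp.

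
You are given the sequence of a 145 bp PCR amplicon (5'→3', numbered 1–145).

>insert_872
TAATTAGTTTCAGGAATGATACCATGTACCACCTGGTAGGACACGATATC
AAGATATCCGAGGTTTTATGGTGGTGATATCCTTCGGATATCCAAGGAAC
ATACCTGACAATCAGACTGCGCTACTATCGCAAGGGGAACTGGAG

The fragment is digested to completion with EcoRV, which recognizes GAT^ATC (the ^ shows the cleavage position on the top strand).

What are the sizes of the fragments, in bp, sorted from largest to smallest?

56, 47, 23, 11, 8 bp

EcoRV sites (GATATC) start at positions 45, 53, 76, 87.
EcoRV cuts after base 3 of each site, so after positions 47, 55, 78, 89.
Linear molecule, 4 cuts → 5 fragments:
  1–47 → 47 bp
  48–55 → 8 bp
  56–78 → 23 bp
  79–89 → 11 bp
  90–145 → 56 bp
Sorted largest to smallest: 56, 47, 23, 11, 8 bp.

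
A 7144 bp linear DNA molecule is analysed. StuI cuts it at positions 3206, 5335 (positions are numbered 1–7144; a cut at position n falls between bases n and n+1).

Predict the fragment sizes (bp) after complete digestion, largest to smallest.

3206, 2129, 1809 bp

Linear molecule, 2 cuts → 3 fragments:
  3206 − 0 = 3206 bp
  5335 − 3206 = 2129 bp
  7144 − 5335 = 1809 bp
Sorted largest to smallest: 3206, 2129, 1809 bp.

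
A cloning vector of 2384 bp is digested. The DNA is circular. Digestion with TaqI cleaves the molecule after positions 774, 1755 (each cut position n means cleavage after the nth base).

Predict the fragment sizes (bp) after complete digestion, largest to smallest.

1403, 981 bp

Circular molecule, 2 cuts → 2 fragments:
  1755 − 774 = 981 bp
  wrap: 2384 − 1755 + 774 = 1403 bp
Sorted largest to smallest: 1403, 981 bp.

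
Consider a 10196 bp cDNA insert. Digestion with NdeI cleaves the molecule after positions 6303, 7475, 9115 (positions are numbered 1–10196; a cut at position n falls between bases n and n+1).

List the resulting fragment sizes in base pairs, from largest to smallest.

Linear molecule, 3 cuts → 4 fragments:
  6303 − 0 = 6303 bp
  7475 − 6303 = 1172 bp
  9115 − 7475 = 1640 bp
  10196 − 9115 = 1081 bp
Sorted largest to smallest: 6303, 1640, 1172, 1081 bp.

6303, 1640, 1172, 1081 bp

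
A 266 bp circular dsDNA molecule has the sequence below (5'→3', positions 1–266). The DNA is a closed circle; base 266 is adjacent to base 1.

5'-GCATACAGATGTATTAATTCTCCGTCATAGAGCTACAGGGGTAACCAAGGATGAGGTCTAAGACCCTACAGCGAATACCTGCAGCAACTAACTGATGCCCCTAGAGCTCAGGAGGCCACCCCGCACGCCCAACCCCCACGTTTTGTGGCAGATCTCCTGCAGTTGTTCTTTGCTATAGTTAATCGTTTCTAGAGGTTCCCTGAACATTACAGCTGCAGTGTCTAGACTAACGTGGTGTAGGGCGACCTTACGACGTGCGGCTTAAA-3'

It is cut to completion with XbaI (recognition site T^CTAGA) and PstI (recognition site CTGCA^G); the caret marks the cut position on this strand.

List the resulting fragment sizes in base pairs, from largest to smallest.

XbaI sites (TCTAGA) start at positions 188, 221.
XbaI cuts after the first base of each site, so after positions 188, 221.
PstI sites (CTGCAG) start at positions 79, 157, 213.
PstI cuts after base 5 of each site (before the last base), so after positions 83, 161, 217.
Combined cut positions: 83, 161, 188, 217, 221.
Circular molecule, 5 cuts → 5 fragments:
  84–161 → 78 bp
  162–188 → 27 bp
  189–217 → 29 bp
  218–221 → 4 bp
  222–266 then 1–83 → 45 + 83 = 128 bp
Sorted largest to smallest: 128, 78, 29, 27, 4 bp.

128, 78, 29, 27, 4 bp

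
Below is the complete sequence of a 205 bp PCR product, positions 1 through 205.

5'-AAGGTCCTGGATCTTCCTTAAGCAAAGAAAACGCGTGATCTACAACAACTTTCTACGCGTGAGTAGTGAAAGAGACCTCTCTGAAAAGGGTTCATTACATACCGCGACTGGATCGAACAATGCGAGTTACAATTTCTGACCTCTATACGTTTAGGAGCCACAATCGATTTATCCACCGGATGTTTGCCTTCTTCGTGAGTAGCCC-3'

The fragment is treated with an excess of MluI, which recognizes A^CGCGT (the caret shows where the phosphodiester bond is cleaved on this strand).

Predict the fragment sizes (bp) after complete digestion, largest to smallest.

MluI sites (ACGCGT) start at positions 31, 55.
MluI cuts after the first base of each site, so after positions 31, 55.
Linear molecule, 2 cuts → 3 fragments:
  1–31 → 31 bp
  32–55 → 24 bp
  56–205 → 150 bp
Sorted largest to smallest: 150, 31, 24 bp.

150, 31, 24 bp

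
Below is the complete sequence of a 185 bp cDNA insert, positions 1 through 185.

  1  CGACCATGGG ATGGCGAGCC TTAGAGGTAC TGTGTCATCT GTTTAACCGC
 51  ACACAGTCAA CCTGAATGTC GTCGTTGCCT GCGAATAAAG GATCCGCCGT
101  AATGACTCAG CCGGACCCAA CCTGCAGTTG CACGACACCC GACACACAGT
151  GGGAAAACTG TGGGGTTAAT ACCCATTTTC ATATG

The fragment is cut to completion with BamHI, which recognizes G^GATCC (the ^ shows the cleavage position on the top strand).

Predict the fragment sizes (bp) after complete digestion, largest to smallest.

95, 90 bp

The BamHI site (GGATCC) starts at position 90.
BamHI cuts after the first base of each site, so after position 90.
Linear molecule, 1 cut → 2 fragments:
  1–90 → 90 bp
  91–185 → 95 bp
Sorted largest to smallest: 95, 90 bp.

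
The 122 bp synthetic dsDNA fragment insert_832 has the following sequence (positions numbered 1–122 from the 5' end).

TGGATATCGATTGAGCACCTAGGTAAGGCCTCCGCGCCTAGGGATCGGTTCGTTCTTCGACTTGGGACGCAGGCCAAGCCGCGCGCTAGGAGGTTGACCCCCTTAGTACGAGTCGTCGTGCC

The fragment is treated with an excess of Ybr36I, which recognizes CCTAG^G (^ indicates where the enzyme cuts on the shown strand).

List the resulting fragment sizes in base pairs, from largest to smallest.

81, 22, 19 bp

Ybr36I sites (CCTAGG) start at positions 18, 37.
Ybr36I cuts after base 5 of each site (before the last base), so after positions 22, 41.
Linear molecule, 2 cuts → 3 fragments:
  1–22 → 22 bp
  23–41 → 19 bp
  42–122 → 81 bp
Sorted largest to smallest: 81, 22, 19 bp.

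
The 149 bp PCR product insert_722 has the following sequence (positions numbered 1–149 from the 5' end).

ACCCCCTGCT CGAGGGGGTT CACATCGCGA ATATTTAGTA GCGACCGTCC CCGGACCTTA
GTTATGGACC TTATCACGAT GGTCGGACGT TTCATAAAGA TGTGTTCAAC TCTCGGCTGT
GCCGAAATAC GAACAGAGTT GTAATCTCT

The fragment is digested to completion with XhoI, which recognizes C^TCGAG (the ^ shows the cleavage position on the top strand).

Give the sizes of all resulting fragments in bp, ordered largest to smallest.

The XhoI site (CTCGAG) starts at position 9.
XhoI cuts after the first base of each site, so after position 9.
Linear molecule, 1 cut → 2 fragments:
  1–9 → 9 bp
  10–149 → 140 bp
Sorted largest to smallest: 140, 9 bp.

140, 9 bp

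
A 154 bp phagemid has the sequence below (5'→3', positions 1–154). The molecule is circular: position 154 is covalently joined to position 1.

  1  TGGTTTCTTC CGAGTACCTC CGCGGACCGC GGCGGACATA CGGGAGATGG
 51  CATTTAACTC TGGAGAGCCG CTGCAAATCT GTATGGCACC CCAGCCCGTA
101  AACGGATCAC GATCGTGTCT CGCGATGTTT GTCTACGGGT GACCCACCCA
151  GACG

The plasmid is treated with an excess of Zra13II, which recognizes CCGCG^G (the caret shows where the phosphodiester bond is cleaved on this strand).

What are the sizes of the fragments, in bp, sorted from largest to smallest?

147, 7 bp

Zra13II sites (CCGCGG) start at positions 20, 27.
Zra13II cuts after base 5 of each site (before the last base), so after positions 24, 31.
Circular molecule, 2 cuts → 2 fragments:
  25–31 → 7 bp
  32–154 then 1–24 → 123 + 24 = 147 bp
Sorted largest to smallest: 147, 7 bp.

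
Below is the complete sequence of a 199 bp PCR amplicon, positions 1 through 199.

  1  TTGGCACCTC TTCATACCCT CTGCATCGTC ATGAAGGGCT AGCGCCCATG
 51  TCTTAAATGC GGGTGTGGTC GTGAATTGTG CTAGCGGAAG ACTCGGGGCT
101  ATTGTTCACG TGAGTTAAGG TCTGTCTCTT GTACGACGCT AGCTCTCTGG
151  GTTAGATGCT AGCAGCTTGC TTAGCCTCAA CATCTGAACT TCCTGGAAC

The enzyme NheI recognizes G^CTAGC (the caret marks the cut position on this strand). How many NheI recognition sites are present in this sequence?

4

GCTAGC occurs starting at positions 38, 80, 138, 158.
NheI cuts at 4 sites.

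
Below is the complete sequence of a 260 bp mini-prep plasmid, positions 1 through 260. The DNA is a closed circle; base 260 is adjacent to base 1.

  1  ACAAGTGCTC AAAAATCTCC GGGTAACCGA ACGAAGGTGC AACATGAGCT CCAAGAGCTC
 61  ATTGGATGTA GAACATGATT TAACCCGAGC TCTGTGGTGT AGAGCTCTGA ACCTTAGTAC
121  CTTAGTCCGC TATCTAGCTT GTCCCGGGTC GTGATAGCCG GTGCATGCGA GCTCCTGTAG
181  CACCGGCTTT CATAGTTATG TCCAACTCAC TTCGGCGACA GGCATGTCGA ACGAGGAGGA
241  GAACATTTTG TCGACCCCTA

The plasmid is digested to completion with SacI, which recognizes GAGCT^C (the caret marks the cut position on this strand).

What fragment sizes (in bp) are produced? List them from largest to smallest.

SacI sites (GAGCTC) start at positions 46, 55, 87, 102, 169.
SacI cuts after base 5 of each site (before the last base), so after positions 50, 59, 91, 106, 173.
Circular molecule, 5 cuts → 5 fragments:
  51–59 → 9 bp
  60–91 → 32 bp
  92–106 → 15 bp
  107–173 → 67 bp
  174–260 then 1–50 → 87 + 50 = 137 bp
Sorted largest to smallest: 137, 67, 32, 15, 9 bp.

137, 67, 32, 15, 9 bp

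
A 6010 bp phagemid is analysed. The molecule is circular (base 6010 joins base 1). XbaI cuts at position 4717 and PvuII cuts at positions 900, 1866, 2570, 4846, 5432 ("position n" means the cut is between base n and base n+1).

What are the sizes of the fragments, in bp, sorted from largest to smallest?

2147, 1478, 966, 704, 586, 129 bp

Combined cut positions (sorted): 900, 1866, 2570, 4717, 4846, 5432.
Circular molecule, 6 cuts → 6 fragments:
  1866 − 900 = 966 bp
  2570 − 1866 = 704 bp
  4717 − 2570 = 2147 bp
  4846 − 4717 = 129 bp
  5432 − 4846 = 586 bp
  wrap: 6010 − 5432 + 900 = 1478 bp
Sorted largest to smallest: 2147, 1478, 966, 704, 586, 129 bp.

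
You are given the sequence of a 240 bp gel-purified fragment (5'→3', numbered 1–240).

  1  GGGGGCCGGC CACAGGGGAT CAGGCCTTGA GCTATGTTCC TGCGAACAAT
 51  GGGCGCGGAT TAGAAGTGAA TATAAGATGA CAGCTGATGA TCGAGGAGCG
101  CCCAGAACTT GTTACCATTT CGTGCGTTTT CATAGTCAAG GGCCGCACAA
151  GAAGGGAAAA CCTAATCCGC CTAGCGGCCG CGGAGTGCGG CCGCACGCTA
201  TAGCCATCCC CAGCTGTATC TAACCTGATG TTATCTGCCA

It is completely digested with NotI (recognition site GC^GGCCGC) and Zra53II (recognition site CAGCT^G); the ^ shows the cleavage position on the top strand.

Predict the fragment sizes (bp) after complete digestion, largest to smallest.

90, 85, 27, 25, 13 bp

NotI sites (GCGGCCGC) start at positions 174, 187.
NotI cuts after base 2 of each site, so after positions 175, 188.
Zra53II sites (CAGCTG) start at positions 81, 211.
Zra53II cuts after base 5 of each site (before the last base), so after positions 85, 215.
Combined cut positions: 85, 175, 188, 215.
Linear molecule, 4 cuts → 5 fragments:
  1–85 → 85 bp
  86–175 → 90 bp
  176–188 → 13 bp
  189–215 → 27 bp
  216–240 → 25 bp
Sorted largest to smallest: 90, 85, 27, 25, 13 bp.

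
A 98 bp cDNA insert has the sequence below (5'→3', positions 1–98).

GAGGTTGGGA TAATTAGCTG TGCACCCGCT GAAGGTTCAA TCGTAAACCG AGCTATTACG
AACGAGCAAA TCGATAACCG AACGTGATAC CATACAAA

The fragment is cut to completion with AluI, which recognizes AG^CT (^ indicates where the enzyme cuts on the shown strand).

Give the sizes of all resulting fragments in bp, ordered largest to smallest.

AluI sites (AGCT) start at positions 16, 51.
AluI cuts after base 2 of each site, so after positions 17, 52.
Linear molecule, 2 cuts → 3 fragments:
  1–17 → 17 bp
  18–52 → 35 bp
  53–98 → 46 bp
Sorted largest to smallest: 46, 35, 17 bp.

46, 35, 17 bp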